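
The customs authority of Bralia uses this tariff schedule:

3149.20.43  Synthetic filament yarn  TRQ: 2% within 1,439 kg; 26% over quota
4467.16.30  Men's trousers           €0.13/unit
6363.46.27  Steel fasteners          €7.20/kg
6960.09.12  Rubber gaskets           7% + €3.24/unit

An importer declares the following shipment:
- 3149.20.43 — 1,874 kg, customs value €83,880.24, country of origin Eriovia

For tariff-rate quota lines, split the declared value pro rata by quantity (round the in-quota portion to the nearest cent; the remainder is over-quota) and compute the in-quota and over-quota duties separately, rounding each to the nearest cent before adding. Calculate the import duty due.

Line 1 (3149.20.43, Eriovia, 1,874 kg, €83,880.24):
Code 3149.20.43 is under a tariff-rate quota (threshold 1,439 kg). In-quota: 1,439 kg at 2%; over-quota: 435 kg at 26%.
Pro-rata value split: in-quota = €83,880.24 × 1,439/1,874 = €64,409.64; over-quota = €83,880.24 − €64,409.64 = €19,470.60.
In-quota duty = €64,409.64 × 2% = €1,288.19. Over-quota duty = €19,470.60 × 26% = €5,062.36.
Line duty = €1,288.19 + €5,062.36 = €6,350.55.

€6,350.55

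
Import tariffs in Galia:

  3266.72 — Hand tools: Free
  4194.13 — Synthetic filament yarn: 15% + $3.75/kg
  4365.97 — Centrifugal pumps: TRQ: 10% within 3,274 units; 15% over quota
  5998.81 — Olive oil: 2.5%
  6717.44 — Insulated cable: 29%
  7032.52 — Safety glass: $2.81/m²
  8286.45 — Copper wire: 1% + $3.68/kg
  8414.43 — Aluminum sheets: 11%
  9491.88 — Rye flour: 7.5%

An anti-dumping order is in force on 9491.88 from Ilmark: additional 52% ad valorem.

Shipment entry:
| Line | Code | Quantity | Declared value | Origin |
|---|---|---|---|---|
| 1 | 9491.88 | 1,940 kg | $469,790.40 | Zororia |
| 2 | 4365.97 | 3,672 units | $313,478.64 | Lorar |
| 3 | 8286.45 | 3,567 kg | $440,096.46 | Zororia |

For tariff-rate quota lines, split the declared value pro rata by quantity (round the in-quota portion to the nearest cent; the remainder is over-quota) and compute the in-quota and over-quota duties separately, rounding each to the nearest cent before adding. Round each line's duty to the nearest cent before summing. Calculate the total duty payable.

$85,808.53

Line 1 (9491.88, Zororia, 1,940 kg, $469,790.40):
Base rate for 9491.88 is 7.5%.
The additional-duty order on 9491.88 targets Ilmark, not Zororia; it does not apply.
Duty = $469,790.40 × 7.5% = $35,234.28.
Line 2 (4365.97, Lorar, 3,672 units, $313,478.64):
Code 4365.97 is under a tariff-rate quota (threshold 3,274 units). In-quota: 3,274 units at 10%; over-quota: 398 units at 15%.
Pro-rata value split: in-quota = $313,478.64 × 3,274/3,672 = $279,501.38; over-quota = $313,478.64 − $279,501.38 = $33,977.26.
In-quota duty = $279,501.38 × 10% = $27,950.14. Over-quota duty = $33,977.26 × 15% = $5,096.59.
Line duty = $27,950.14 + $5,096.59 = $33,046.73.
Line 3 (8286.45, Zororia, 3,567 kg, $440,096.46):
Base rate for 8286.45 is 1% + $3.68/kg.
Duty = $440,096.46 × 1% + 3,567 × $3.68 = $17,527.52.
Total = $35,234.28 + $33,046.73 + $17,527.52 = $85,808.53.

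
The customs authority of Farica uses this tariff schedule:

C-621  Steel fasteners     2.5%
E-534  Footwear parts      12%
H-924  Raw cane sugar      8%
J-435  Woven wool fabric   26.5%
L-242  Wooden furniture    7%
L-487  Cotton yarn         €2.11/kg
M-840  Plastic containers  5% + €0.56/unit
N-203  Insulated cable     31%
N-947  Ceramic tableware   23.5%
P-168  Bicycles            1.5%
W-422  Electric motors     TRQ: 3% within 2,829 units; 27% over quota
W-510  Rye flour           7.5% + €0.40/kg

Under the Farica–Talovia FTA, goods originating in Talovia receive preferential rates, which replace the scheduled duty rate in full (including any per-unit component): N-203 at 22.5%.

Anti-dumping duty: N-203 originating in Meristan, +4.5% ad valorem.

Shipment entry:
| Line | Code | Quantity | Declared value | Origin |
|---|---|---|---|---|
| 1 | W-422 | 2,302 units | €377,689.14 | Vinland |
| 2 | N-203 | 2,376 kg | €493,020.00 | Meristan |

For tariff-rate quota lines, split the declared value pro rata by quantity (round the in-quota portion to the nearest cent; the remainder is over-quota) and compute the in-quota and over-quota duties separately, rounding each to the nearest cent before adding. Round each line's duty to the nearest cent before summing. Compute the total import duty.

Line 1 (W-422, Vinland, 2,302 units, €377,689.14):
Code W-422 is under a tariff-rate quota (threshold 2,829 units). Quantity 2,302 units is within the quota, so the in-quota rate 3% applies to the full value.
Duty = €377,689.14 × 3% = €11,330.67.
Line 2 (N-203, Meristan, 2,376 kg, €493,020.00):
Base rate for N-203 is 31%.
N-203 has an FTA preferential rate, but origin Meristan is not Talovia; base rate stands.
Additional duty on N-203 from Meristan: +4.5%. Applied ad valorem rate: 31% + 4.5% = 35.5%.
Duty = €493,020.00 × 35.5% = €175,022.10.
Total = €11,330.67 + €175,022.10 = €186,352.77.

€186,352.77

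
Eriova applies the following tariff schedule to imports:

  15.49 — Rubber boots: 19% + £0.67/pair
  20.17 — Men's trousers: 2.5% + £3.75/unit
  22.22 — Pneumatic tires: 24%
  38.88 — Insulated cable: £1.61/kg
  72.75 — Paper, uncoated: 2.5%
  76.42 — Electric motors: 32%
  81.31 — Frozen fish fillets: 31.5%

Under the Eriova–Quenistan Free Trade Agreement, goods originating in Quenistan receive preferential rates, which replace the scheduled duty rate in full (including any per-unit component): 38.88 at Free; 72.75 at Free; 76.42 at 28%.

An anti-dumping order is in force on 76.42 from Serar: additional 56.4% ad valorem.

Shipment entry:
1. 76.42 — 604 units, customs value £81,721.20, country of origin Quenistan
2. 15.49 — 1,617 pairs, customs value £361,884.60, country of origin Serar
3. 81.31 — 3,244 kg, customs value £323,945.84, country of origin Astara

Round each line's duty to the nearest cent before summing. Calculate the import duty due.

Line 1 (76.42, Quenistan, 604 units, £81,721.20):
Base rate for 76.42 is 32%.
Origin Quenistan qualifies under the Eriova–Quenistan agreement and 76.42 is covered: preferential rate 28% applies instead.
The additional-duty order on 76.42 targets Serar, not Quenistan; it does not apply.
Duty = £81,721.20 × 28% = £22,881.94.
Line 2 (15.49, Serar, 1,617 pairs, £361,884.60):
Base rate for 15.49 is 19% + £0.67/pair.
Duty = £361,884.60 × 19% + 1,617 × £0.67 = £69,841.46.
Line 3 (81.31, Astara, 3,244 kg, £323,945.84):
Base rate for 81.31 is 31.5%.
Duty = £323,945.84 × 31.5% = £102,042.94.
Total = £22,881.94 + £69,841.46 + £102,042.94 = £194,766.34.

£194,766.34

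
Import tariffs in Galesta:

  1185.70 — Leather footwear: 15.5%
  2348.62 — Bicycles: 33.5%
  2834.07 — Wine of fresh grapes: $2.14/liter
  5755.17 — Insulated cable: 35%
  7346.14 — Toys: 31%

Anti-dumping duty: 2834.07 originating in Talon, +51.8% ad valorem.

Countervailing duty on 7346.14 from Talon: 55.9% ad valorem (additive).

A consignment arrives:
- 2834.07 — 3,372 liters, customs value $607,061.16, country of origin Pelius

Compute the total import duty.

$7,216.08

Line 1 (2834.07, Pelius, 3,372 liters, $607,061.16):
Base rate for 2834.07 is $2.14/liter.
The additional-duty order on 2834.07 targets Talon, not Pelius; it does not apply.
Duty = 3,372 × $2.14 = $7,216.08.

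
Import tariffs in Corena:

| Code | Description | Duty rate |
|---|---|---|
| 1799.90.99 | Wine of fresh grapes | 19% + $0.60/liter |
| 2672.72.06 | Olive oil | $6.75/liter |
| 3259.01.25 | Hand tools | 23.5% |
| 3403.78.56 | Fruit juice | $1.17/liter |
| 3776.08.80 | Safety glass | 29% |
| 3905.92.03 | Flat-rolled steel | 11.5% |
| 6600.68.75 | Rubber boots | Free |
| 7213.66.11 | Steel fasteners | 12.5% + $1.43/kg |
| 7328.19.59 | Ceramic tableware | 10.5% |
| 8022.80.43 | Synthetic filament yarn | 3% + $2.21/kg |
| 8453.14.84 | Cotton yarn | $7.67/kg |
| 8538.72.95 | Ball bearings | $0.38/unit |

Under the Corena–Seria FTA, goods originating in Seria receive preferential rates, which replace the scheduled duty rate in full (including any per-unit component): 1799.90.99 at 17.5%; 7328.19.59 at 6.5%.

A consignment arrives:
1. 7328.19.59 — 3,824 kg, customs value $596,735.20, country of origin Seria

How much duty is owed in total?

$38,787.79

Line 1 (7328.19.59, Seria, 3,824 kg, $596,735.20):
Base rate for 7328.19.59 is 10.5%.
Origin Seria qualifies under the Corena–Seria agreement and 7328.19.59 is covered: preferential rate 6.5% applies instead.
Duty = $596,735.20 × 6.5% = $38,787.79.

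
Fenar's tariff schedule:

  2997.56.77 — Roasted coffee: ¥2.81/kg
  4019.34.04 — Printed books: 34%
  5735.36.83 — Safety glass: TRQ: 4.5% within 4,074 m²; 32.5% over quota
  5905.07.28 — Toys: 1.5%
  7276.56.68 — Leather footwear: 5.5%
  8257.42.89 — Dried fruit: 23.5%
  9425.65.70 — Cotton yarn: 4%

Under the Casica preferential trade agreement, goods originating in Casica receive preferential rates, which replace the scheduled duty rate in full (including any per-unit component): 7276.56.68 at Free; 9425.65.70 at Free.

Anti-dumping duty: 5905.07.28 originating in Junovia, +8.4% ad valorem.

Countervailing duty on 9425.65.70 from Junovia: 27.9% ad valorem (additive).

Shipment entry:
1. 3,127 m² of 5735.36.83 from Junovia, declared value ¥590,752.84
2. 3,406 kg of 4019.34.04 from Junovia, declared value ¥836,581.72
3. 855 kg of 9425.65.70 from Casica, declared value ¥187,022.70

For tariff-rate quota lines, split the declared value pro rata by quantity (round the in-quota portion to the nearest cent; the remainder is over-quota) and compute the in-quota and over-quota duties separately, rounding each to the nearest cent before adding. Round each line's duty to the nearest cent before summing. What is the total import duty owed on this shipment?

¥311,021.66

Line 1 (5735.36.83, Junovia, 3,127 m², ¥590,752.84):
Code 5735.36.83 is under a tariff-rate quota (threshold 4,074 m²). Quantity 3,127 m² is within the quota, so the in-quota rate 4.5% applies to the full value.
Duty = ¥590,752.84 × 4.5% = ¥26,583.88.
Line 2 (4019.34.04, Junovia, 3,406 kg, ¥836,581.72):
Base rate for 4019.34.04 is 34%.
Duty = ¥836,581.72 × 34% = ¥284,437.78.
Line 3 (9425.65.70, Casica, 855 kg, ¥187,022.70):
Base rate for 9425.65.70 is 4%.
Origin Casica qualifies under the Fenar–Casica agreement and 9425.65.70 is covered: preferential rate Free applies instead.
The additional-duty order on 9425.65.70 targets Junovia, not Casica; it does not apply.
Duty = ¥187,022.70 × 0% = ¥0.00.
Total = ¥26,583.88 + ¥284,437.78 + ¥0.00 = ¥311,021.66.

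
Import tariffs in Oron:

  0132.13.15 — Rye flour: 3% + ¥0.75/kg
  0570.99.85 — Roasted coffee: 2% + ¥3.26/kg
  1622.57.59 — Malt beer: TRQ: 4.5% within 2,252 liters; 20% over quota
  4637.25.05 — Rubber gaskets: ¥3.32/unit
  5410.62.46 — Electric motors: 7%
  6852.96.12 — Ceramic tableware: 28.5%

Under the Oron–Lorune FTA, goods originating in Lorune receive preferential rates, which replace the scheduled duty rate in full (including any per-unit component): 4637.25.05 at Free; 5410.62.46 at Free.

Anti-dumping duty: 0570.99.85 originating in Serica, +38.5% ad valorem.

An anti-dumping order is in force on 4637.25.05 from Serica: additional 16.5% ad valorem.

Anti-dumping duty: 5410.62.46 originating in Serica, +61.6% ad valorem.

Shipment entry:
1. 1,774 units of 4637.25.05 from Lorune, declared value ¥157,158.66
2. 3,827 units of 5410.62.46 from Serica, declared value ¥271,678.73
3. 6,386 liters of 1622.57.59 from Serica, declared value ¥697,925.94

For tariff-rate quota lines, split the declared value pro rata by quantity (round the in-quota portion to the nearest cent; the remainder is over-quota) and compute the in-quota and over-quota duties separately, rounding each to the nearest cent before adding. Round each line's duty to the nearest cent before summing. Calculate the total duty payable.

¥287,808.03

Line 1 (4637.25.05, Lorune, 1,774 units, ¥157,158.66):
Base rate for 4637.25.05 is ¥3.32/unit.
Origin Lorune qualifies under the Oron–Lorune agreement and 4637.25.05 is covered: preferential rate Free applies instead.
The additional-duty order on 4637.25.05 targets Serica, not Lorune; it does not apply.
Duty = ¥157,158.66 × 0% = ¥0.00.
Line 2 (5410.62.46, Serica, 3,827 units, ¥271,678.73):
Base rate for 5410.62.46 is 7%.
5410.62.46 has an FTA preferential rate, but origin Serica is not Lorune; base rate stands.
Additional duty on 5410.62.46 from Serica: +61.6%. Applied ad valorem rate: 7% + 61.6% = 68.6%.
Duty = ¥271,678.73 × 68.6% = ¥186,371.61.
Line 3 (1622.57.59, Serica, 6,386 liters, ¥697,925.94):
Code 1622.57.59 is under a tariff-rate quota (threshold 2,252 liters). In-quota: 2,252 liters at 4.5%; over-quota: 4,134 liters at 20%.
Pro-rata value split: in-quota = ¥697,925.94 × 2,252/6,386 = ¥246,121.08; over-quota = ¥697,925.94 − ¥246,121.08 = ¥451,804.86.
In-quota duty = ¥246,121.08 × 4.5% = ¥11,075.45. Over-quota duty = ¥451,804.86 × 20% = ¥90,360.97.
Line duty = ¥11,075.45 + ¥90,360.97 = ¥101,436.42.
Total = ¥0.00 + ¥186,371.61 + ¥101,436.42 = ¥287,808.03.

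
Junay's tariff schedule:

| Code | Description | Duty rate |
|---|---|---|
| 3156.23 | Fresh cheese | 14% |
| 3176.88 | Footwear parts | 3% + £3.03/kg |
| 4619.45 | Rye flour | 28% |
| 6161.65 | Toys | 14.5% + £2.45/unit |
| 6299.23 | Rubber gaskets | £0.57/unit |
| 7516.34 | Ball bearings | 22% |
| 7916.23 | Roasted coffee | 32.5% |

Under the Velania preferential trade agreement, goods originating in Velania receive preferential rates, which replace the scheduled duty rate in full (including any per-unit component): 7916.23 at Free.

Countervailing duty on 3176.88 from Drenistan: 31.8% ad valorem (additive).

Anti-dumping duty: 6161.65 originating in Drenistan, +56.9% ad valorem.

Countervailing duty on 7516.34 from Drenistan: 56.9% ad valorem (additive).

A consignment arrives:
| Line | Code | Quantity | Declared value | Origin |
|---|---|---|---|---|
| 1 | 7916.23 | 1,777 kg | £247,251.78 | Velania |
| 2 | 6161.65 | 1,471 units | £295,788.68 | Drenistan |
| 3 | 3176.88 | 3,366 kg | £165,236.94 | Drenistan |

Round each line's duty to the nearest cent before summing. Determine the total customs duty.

£282,498.51

Line 1 (7916.23, Velania, 1,777 kg, £247,251.78):
Base rate for 7916.23 is 32.5%.
Origin Velania qualifies under the Junay–Velania agreement and 7916.23 is covered: preferential rate Free applies instead.
Duty = £247,251.78 × 0% = £0.00.
Line 2 (6161.65, Drenistan, 1,471 units, £295,788.68):
Base rate for 6161.65 is 14.5% + £2.45/unit.
Additional duty on 6161.65 from Drenistan: +56.9%. Applied ad valorem rate: 14.5% + 56.9% = 71.4%.
Duty = £295,788.68 × 71.4% + 1,471 × £2.45 = £214,797.07.
Line 3 (3176.88, Drenistan, 3,366 kg, £165,236.94):
Base rate for 3176.88 is 3% + £3.03/kg.
Additional duty on 3176.88 from Drenistan: +31.8%. Applied ad valorem rate: 3% + 31.8% = 34.8%.
Duty = £165,236.94 × 34.8% + 3,366 × £3.03 = £67,701.44.
Total = £0.00 + £214,797.07 + £67,701.44 = £282,498.51.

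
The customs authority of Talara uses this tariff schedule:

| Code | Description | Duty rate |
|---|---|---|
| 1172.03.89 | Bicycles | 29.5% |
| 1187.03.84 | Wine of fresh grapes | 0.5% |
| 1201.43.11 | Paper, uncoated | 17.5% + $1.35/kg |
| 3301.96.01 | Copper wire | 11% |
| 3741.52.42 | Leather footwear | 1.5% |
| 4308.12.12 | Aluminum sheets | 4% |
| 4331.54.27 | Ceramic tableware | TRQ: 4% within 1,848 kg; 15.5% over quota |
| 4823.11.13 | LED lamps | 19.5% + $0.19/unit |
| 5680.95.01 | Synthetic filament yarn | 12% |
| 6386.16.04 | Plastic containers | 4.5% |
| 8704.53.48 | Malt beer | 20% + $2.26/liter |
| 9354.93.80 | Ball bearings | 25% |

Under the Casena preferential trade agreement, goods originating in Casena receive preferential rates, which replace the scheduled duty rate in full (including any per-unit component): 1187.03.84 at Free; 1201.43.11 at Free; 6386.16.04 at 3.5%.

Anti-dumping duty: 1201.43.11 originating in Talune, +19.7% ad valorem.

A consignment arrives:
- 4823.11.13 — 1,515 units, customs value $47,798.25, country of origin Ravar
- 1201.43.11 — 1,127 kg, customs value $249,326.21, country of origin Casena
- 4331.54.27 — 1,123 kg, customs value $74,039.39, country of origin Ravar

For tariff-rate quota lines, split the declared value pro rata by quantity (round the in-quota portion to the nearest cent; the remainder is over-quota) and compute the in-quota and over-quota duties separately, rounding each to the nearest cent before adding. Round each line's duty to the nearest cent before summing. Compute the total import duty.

Line 1 (4823.11.13, Ravar, 1,515 units, $47,798.25):
Base rate for 4823.11.13 is 19.5% + $0.19/unit.
Duty = $47,798.25 × 19.5% + 1,515 × $0.19 = $9,608.51.
Line 2 (1201.43.11, Casena, 1,127 kg, $249,326.21):
Base rate for 1201.43.11 is 17.5% + $1.35/kg.
Origin Casena qualifies under the Talara–Casena agreement and 1201.43.11 is covered: preferential rate Free applies instead.
The additional-duty order on 1201.43.11 targets Talune, not Casena; it does not apply.
Duty = $249,326.21 × 0% = $0.00.
Line 3 (4331.54.27, Ravar, 1,123 kg, $74,039.39):
Code 4331.54.27 is under a tariff-rate quota (threshold 1,848 kg). Quantity 1,123 kg is within the quota, so the in-quota rate 4% applies to the full value.
Duty = $74,039.39 × 4% = $2,961.58.
Total = $9,608.51 + $0.00 + $2,961.58 = $12,570.09.

$12,570.09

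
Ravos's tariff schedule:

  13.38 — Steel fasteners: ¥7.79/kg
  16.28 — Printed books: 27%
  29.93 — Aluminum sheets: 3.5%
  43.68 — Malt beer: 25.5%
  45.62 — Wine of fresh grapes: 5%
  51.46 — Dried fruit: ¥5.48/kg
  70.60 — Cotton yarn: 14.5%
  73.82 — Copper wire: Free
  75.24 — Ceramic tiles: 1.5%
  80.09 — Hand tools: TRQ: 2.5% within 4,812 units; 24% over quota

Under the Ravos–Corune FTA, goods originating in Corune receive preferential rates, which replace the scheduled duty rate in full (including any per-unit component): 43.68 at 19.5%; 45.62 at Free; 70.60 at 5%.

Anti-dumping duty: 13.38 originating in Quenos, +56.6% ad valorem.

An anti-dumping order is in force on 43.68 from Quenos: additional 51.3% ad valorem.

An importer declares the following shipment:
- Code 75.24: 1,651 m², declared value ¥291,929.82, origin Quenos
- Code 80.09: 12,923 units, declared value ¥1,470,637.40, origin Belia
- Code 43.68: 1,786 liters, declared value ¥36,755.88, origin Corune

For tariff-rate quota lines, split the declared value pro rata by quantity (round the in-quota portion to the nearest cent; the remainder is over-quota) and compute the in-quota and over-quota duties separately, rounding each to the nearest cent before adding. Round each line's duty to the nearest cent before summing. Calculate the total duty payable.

¥246,764.12

Line 1 (75.24, Quenos, 1,651 m², ¥291,929.82):
Base rate for 75.24 is 1.5%.
Duty = ¥291,929.82 × 1.5% = ¥4,378.95.
Line 2 (80.09, Belia, 12,923 units, ¥1,470,637.40):
Code 80.09 is under a tariff-rate quota (threshold 4,812 units). In-quota: 4,812 units at 2.5%; over-quota: 8,111 units at 24%.
Pro-rata value split: in-quota = ¥1,470,637.40 × 4,812/12,923 = ¥547,605.60; over-quota = ¥1,470,637.40 − ¥547,605.60 = ¥923,031.80.
In-quota duty = ¥547,605.60 × 2.5% = ¥13,690.14. Over-quota duty = ¥923,031.80 × 24% = ¥221,527.63.
Line duty = ¥13,690.14 + ¥221,527.63 = ¥235,217.77.
Line 3 (43.68, Corune, 1,786 liters, ¥36,755.88):
Base rate for 43.68 is 25.5%.
Origin Corune qualifies under the Ravos–Corune agreement and 43.68 is covered: preferential rate 19.5% applies instead.
The additional-duty order on 43.68 targets Quenos, not Corune; it does not apply.
Duty = ¥36,755.88 × 19.5% = ¥7,167.40.
Total = ¥4,378.95 + ¥235,217.77 + ¥7,167.40 = ¥246,764.12.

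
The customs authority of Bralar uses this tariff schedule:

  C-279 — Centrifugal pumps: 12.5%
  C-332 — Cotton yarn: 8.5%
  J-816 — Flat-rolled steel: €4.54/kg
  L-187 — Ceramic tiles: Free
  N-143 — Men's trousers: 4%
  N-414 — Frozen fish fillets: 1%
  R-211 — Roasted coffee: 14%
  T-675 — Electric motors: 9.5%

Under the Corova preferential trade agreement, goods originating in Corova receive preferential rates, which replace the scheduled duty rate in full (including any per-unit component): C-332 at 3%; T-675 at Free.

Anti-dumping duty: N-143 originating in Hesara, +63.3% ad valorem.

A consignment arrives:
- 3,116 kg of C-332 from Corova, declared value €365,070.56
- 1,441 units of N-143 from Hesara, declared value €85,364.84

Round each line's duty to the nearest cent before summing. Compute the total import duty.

Line 1 (C-332, Corova, 3,116 kg, €365,070.56):
Base rate for C-332 is 8.5%.
Origin Corova qualifies under the Bralar–Corova agreement and C-332 is covered: preferential rate 3% applies instead.
Duty = €365,070.56 × 3% = €10,952.12.
Line 2 (N-143, Hesara, 1,441 units, €85,364.84):
Base rate for N-143 is 4%.
Additional duty on N-143 from Hesara: +63.3%. Applied ad valorem rate: 4% + 63.3% = 67.3%.
Duty = €85,364.84 × 67.3% = €57,450.54.
Total = €10,952.12 + €57,450.54 = €68,402.66.

€68,402.66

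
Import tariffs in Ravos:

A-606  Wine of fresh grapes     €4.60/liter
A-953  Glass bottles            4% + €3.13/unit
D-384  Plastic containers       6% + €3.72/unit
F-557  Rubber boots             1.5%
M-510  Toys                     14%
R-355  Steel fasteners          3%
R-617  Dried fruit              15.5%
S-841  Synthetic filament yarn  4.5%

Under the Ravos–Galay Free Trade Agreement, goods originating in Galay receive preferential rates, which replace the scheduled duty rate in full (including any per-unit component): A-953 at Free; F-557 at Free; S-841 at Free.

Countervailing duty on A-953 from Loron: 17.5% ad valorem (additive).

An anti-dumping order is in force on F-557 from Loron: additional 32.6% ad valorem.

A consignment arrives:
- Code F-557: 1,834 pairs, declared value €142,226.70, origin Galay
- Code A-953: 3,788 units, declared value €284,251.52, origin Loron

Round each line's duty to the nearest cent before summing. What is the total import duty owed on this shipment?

Line 1 (F-557, Galay, 1,834 pairs, €142,226.70):
Base rate for F-557 is 1.5%.
Origin Galay qualifies under the Ravos–Galay agreement and F-557 is covered: preferential rate Free applies instead.
The additional-duty order on F-557 targets Loron, not Galay; it does not apply.
Duty = €142,226.70 × 0% = €0.00.
Line 2 (A-953, Loron, 3,788 units, €284,251.52):
Base rate for A-953 is 4% + €3.13/unit.
A-953 has an FTA preferential rate, but origin Loron is not Galay; base rate stands.
Additional duty on A-953 from Loron: +17.5%. Applied ad valorem rate: 4% + 17.5% = 21.5%.
Duty = €284,251.52 × 21.5% + 3,788 × €3.13 = €72,970.52.
Total = €0.00 + €72,970.52 = €72,970.52.

€72,970.52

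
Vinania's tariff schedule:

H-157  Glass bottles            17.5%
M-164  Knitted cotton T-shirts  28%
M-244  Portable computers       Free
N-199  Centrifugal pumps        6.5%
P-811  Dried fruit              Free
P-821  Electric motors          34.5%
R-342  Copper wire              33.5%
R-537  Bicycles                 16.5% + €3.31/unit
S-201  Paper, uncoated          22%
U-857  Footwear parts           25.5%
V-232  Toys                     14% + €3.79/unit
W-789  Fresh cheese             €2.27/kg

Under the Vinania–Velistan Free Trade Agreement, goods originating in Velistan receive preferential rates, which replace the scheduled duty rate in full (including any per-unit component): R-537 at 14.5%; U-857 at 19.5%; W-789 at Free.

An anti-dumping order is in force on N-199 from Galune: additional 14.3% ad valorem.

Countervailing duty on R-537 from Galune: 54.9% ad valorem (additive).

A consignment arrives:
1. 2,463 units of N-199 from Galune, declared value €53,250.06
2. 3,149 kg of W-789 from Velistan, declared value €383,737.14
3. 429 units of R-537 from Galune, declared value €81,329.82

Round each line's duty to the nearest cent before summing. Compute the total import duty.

€70,565.49

Line 1 (N-199, Galune, 2,463 units, €53,250.06):
Base rate for N-199 is 6.5%.
Additional duty on N-199 from Galune: +14.3%. Applied ad valorem rate: 6.5% + 14.3% = 20.8%.
Duty = €53,250.06 × 20.8% = €11,076.01.
Line 2 (W-789, Velistan, 3,149 kg, €383,737.14):
Base rate for W-789 is €2.27/kg.
Origin Velistan qualifies under the Vinania–Velistan agreement and W-789 is covered: preferential rate Free applies instead.
Duty = €383,737.14 × 0% = €0.00.
Line 3 (R-537, Galune, 429 units, €81,329.82):
Base rate for R-537 is 16.5% + €3.31/unit.
R-537 has an FTA preferential rate, but origin Galune is not Velistan; base rate stands.
Additional duty on R-537 from Galune: +54.9%. Applied ad valorem rate: 16.5% + 54.9% = 71.4%.
Duty = €81,329.82 × 71.4% + 429 × €3.31 = €59,489.48.
Total = €11,076.01 + €0.00 + €59,489.48 = €70,565.49.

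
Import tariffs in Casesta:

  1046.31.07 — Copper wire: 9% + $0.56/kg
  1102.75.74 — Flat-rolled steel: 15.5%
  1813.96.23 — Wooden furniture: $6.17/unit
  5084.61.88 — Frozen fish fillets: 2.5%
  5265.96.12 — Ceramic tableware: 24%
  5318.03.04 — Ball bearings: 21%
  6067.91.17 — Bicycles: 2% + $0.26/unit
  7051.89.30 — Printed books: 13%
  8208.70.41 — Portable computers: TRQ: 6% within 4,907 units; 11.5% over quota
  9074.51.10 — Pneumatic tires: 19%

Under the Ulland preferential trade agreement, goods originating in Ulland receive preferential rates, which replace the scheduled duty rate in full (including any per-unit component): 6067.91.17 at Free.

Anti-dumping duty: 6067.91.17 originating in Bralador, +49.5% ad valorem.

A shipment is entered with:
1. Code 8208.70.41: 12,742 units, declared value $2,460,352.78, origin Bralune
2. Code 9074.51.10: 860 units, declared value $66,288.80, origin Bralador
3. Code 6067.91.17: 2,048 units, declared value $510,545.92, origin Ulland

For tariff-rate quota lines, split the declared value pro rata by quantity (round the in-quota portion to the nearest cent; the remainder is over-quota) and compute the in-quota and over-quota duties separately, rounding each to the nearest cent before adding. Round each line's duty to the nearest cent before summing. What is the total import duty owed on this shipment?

$243,423.35

Line 1 (8208.70.41, Bralune, 12,742 units, $2,460,352.78):
Code 8208.70.41 is under a tariff-rate quota (threshold 4,907 units). In-quota: 4,907 units at 6%; over-quota: 7,835 units at 11.5%.
Pro-rata value split: in-quota = $2,460,352.78 × 4,907/12,742 = $947,492.63; over-quota = $2,460,352.78 − $947,492.63 = $1,512,860.15.
In-quota duty = $947,492.63 × 6% = $56,849.56. Over-quota duty = $1,512,860.15 × 11.5% = $173,978.92.
Line duty = $56,849.56 + $173,978.92 = $230,828.48.
Line 2 (9074.51.10, Bralador, 860 units, $66,288.80):
Base rate for 9074.51.10 is 19%.
Duty = $66,288.80 × 19% = $12,594.87.
Line 3 (6067.91.17, Ulland, 2,048 units, $510,545.92):
Base rate for 6067.91.17 is 2% + $0.26/unit.
Origin Ulland qualifies under the Casesta–Ulland agreement and 6067.91.17 is covered: preferential rate Free applies instead.
The additional-duty order on 6067.91.17 targets Bralador, not Ulland; it does not apply.
Duty = $510,545.92 × 0% = $0.00.
Total = $230,828.48 + $12,594.87 + $0.00 = $243,423.35.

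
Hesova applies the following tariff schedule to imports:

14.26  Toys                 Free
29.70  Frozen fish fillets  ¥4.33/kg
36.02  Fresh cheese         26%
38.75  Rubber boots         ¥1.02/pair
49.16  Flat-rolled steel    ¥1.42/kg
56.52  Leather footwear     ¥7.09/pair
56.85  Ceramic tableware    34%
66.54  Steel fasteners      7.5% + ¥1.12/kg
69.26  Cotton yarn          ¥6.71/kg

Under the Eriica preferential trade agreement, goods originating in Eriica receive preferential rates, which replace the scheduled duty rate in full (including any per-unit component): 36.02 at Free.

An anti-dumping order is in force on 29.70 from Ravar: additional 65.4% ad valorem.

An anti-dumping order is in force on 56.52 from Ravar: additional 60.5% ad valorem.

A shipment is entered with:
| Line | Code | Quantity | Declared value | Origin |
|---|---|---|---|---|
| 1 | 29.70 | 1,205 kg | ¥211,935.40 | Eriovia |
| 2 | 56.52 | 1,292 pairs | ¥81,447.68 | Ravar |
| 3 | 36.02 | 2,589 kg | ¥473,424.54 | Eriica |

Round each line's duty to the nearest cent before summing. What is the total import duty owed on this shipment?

Line 1 (29.70, Eriovia, 1,205 kg, ¥211,935.40):
Base rate for 29.70 is ¥4.33/kg.
The additional-duty order on 29.70 targets Ravar, not Eriovia; it does not apply.
Duty = 1,205 × ¥4.33 = ¥5,217.65.
Line 2 (56.52, Ravar, 1,292 pairs, ¥81,447.68):
Base rate for 56.52 is ¥7.09/pair.
Additional duty on 56.52 from Ravar: +60.5% ad valorem. Applied ad valorem rate = 60.5%.
Duty = ¥81,447.68 × 60.5% + 1,292 × ¥7.09 = ¥58,436.13.
Line 3 (36.02, Eriica, 2,589 kg, ¥473,424.54):
Base rate for 36.02 is 26%.
Origin Eriica qualifies under the Hesova–Eriica agreement and 36.02 is covered: preferential rate Free applies instead.
Duty = ¥473,424.54 × 0% = ¥0.00.
Total = ¥5,217.65 + ¥58,436.13 + ¥0.00 = ¥63,653.78.

¥63,653.78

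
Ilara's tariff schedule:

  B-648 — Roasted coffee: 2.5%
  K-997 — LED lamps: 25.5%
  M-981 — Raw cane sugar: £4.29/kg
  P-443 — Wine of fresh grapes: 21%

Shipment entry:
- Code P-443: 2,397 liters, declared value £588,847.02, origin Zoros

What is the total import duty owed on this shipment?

£123,657.87

Line 1 (P-443, Zoros, 2,397 liters, £588,847.02):
Base rate for P-443 is 21%.
Duty = £588,847.02 × 21% = £123,657.87.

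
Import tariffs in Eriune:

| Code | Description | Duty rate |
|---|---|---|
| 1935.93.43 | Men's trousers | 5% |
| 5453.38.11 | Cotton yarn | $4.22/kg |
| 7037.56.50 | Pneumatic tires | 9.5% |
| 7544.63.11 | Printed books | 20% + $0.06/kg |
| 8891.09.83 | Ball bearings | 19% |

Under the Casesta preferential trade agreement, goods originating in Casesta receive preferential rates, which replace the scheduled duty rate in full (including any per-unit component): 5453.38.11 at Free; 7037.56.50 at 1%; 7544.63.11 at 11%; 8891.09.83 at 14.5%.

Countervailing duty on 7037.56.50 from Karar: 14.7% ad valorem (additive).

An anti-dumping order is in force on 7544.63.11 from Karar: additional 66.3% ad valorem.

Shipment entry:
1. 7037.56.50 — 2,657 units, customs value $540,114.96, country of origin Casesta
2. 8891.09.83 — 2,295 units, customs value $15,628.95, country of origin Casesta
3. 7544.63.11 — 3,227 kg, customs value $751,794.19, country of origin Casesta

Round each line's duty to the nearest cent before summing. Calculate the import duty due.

Line 1 (7037.56.50, Casesta, 2,657 units, $540,114.96):
Base rate for 7037.56.50 is 9.5%.
Origin Casesta qualifies under the Eriune–Casesta agreement and 7037.56.50 is covered: preferential rate 1% applies instead.
The additional-duty order on 7037.56.50 targets Karar, not Casesta; it does not apply.
Duty = $540,114.96 × 1% = $5,401.15.
Line 2 (8891.09.83, Casesta, 2,295 units, $15,628.95):
Base rate for 8891.09.83 is 19%.
Origin Casesta qualifies under the Eriune–Casesta agreement and 8891.09.83 is covered: preferential rate 14.5% applies instead.
Duty = $15,628.95 × 14.5% = $2,266.20.
Line 3 (7544.63.11, Casesta, 3,227 kg, $751,794.19):
Base rate for 7544.63.11 is 20% + $0.06/kg.
Origin Casesta qualifies under the Eriune–Casesta agreement and 7544.63.11 is covered: preferential rate 11% applies instead.
The additional-duty order on 7544.63.11 targets Karar, not Casesta; it does not apply.
Duty = $751,794.19 × 11% = $82,697.36.
Total = $5,401.15 + $2,266.20 + $82,697.36 = $90,364.71.

$90,364.71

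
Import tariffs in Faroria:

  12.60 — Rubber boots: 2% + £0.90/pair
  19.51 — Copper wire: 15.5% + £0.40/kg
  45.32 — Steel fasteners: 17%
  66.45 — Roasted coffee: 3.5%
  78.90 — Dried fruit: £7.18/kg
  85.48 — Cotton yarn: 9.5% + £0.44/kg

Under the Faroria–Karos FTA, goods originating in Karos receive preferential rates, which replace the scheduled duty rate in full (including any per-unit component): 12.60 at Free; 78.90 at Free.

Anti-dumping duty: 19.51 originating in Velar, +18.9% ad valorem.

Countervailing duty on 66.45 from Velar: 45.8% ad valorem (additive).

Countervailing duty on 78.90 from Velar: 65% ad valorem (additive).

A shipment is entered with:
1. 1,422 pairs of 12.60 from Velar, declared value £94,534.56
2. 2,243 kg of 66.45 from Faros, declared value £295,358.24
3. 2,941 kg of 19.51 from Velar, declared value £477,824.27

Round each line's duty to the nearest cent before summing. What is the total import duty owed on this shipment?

Line 1 (12.60, Velar, 1,422 pairs, £94,534.56):
Base rate for 12.60 is 2% + £0.90/pair.
12.60 has an FTA preferential rate, but origin Velar is not Karos; base rate stands.
Duty = £94,534.56 × 2% + 1,422 × £0.90 = £3,170.49.
Line 2 (66.45, Faros, 2,243 kg, £295,358.24):
Base rate for 66.45 is 3.5%.
The additional-duty order on 66.45 targets Velar, not Faros; it does not apply.
Duty = £295,358.24 × 3.5% = £10,337.54.
Line 3 (19.51, Velar, 2,941 kg, £477,824.27):
Base rate for 19.51 is 15.5% + £0.40/kg.
Additional duty on 19.51 from Velar: +18.9%. Applied ad valorem rate: 15.5% + 18.9% = 34.4%.
Duty = £477,824.27 × 34.4% + 2,941 × £0.40 = £165,547.95.
Total = £3,170.49 + £10,337.54 + £165,547.95 = £179,055.98.

£179,055.98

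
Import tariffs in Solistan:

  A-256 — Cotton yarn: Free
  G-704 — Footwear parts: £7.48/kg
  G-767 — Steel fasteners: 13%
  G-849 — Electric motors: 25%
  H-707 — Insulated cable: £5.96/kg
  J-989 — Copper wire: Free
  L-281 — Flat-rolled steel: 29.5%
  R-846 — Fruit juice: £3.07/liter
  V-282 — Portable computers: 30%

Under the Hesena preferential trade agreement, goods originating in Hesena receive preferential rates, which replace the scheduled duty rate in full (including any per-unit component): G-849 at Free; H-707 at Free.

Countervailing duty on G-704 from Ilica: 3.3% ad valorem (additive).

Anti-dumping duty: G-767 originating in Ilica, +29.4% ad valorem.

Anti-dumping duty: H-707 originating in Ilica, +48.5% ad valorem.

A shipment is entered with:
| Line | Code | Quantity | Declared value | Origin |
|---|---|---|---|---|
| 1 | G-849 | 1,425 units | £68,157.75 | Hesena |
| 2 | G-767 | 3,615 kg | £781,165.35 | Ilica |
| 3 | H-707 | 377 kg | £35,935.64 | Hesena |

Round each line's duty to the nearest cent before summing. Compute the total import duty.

Line 1 (G-849, Hesena, 1,425 units, £68,157.75):
Base rate for G-849 is 25%.
Origin Hesena qualifies under the Solistan–Hesena agreement and G-849 is covered: preferential rate Free applies instead.
Duty = £68,157.75 × 0% = £0.00.
Line 2 (G-767, Ilica, 3,615 kg, £781,165.35):
Base rate for G-767 is 13%.
Additional duty on G-767 from Ilica: +29.4%. Applied ad valorem rate: 13% + 29.4% = 42.4%.
Duty = £781,165.35 × 42.4% = £331,214.11.
Line 3 (H-707, Hesena, 377 kg, £35,935.64):
Base rate for H-707 is £5.96/kg.
Origin Hesena qualifies under the Solistan–Hesena agreement and H-707 is covered: preferential rate Free applies instead.
The additional-duty order on H-707 targets Ilica, not Hesena; it does not apply.
Duty = £35,935.64 × 0% = £0.00.
Total = £0.00 + £331,214.11 + £0.00 = £331,214.11.

£331,214.11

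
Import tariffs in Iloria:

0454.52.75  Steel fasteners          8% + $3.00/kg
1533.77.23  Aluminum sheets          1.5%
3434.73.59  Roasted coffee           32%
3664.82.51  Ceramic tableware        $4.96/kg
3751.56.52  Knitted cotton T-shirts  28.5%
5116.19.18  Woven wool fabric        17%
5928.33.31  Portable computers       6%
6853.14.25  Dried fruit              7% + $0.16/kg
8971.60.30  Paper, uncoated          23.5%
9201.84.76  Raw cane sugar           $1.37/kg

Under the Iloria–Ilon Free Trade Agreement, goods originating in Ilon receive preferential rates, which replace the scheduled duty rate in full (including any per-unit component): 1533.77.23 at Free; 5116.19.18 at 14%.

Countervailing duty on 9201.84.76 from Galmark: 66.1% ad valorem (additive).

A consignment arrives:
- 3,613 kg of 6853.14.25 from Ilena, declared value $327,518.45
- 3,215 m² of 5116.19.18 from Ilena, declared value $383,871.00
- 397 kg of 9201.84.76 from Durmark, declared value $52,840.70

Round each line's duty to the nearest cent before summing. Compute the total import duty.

$89,306.33

Line 1 (6853.14.25, Ilena, 3,613 kg, $327,518.45):
Base rate for 6853.14.25 is 7% + $0.16/kg.
Duty = $327,518.45 × 7% + 3,613 × $0.16 = $23,504.37.
Line 2 (5116.19.18, Ilena, 3,215 m², $383,871.00):
Base rate for 5116.19.18 is 17%.
5116.19.18 has an FTA preferential rate, but origin Ilena is not Ilon; base rate stands.
Duty = $383,871.00 × 17% = $65,258.07.
Line 3 (9201.84.76, Durmark, 397 kg, $52,840.70):
Base rate for 9201.84.76 is $1.37/kg.
The additional-duty order on 9201.84.76 targets Galmark, not Durmark; it does not apply.
Duty = 397 × $1.37 = $543.89.
Total = $23,504.37 + $65,258.07 + $543.89 = $89,306.33.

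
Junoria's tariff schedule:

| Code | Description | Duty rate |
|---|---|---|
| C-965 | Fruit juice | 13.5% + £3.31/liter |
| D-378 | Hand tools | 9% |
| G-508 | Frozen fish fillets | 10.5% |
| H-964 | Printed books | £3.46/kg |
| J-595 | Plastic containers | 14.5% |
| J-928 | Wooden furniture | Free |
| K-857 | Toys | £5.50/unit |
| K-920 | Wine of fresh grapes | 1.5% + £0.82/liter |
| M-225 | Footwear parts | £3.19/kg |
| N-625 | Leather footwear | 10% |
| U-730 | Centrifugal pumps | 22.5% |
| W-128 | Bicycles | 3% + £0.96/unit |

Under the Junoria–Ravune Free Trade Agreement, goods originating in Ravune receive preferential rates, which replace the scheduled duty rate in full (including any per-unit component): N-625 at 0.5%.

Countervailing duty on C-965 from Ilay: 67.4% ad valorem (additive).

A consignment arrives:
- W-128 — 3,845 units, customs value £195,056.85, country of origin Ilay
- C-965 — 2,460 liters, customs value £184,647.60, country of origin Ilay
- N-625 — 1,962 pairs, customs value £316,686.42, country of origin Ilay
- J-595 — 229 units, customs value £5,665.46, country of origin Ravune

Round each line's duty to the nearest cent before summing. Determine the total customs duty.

Line 1 (W-128, Ilay, 3,845 units, £195,056.85):
Base rate for W-128 is 3% + £0.96/unit.
Duty = £195,056.85 × 3% + 3,845 × £0.96 = £9,542.91.
Line 2 (C-965, Ilay, 2,460 liters, £184,647.60):
Base rate for C-965 is 13.5% + £3.31/liter.
Additional duty on C-965 from Ilay: +67.4%. Applied ad valorem rate: 13.5% + 67.4% = 80.9%.
Duty = £184,647.60 × 80.9% + 2,460 × £3.31 = £157,522.51.
Line 3 (N-625, Ilay, 1,962 pairs, £316,686.42):
Base rate for N-625 is 10%.
N-625 has an FTA preferential rate, but origin Ilay is not Ravune; base rate stands.
Duty = £316,686.42 × 10% = £31,668.64.
Line 4 (J-595, Ravune, 229 units, £5,665.46):
Base rate for J-595 is 14.5%.
Origin Ravune is the FTA partner but J-595 is not on the preference list; base rate stands.
Duty = £5,665.46 × 14.5% = £821.49.
Total = £9,542.91 + £157,522.51 + £31,668.64 + £821.49 = £199,555.55.

£199,555.55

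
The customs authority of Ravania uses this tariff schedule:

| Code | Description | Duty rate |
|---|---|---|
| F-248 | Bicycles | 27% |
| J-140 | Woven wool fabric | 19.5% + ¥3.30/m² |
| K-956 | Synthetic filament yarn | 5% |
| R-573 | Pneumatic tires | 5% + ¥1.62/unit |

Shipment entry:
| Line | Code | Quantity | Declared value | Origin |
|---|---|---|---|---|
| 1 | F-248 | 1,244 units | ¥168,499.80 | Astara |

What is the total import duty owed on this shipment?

¥45,494.95

Line 1 (F-248, Astara, 1,244 units, ¥168,499.80):
Base rate for F-248 is 27%.
Duty = ¥168,499.80 × 27% = ¥45,494.95.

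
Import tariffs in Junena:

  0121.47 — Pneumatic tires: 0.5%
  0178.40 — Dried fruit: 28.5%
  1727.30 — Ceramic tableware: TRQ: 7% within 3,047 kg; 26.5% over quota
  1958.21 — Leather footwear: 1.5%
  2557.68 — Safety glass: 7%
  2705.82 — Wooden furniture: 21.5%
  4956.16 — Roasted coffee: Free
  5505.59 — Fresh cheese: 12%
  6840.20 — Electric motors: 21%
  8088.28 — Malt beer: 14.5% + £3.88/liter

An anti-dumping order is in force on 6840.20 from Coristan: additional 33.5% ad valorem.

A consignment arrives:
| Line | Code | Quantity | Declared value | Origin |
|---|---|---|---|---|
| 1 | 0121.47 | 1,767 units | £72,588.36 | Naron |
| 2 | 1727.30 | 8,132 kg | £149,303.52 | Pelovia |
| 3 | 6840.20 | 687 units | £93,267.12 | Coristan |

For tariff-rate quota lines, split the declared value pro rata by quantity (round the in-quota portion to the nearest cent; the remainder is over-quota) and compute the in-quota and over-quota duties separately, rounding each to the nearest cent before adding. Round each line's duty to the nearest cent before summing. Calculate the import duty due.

Line 1 (0121.47, Naron, 1,767 units, £72,588.36):
Base rate for 0121.47 is 0.5%.
Duty = £72,588.36 × 0.5% = £362.94.
Line 2 (1727.30, Pelovia, 8,132 kg, £149,303.52):
Code 1727.30 is under a tariff-rate quota (threshold 3,047 kg). In-quota: 3,047 kg at 7%; over-quota: 5,085 kg at 26.5%.
Pro-rata value split: in-quota = £149,303.52 × 3,047/8,132 = £55,942.92; over-quota = £149,303.52 − £55,942.92 = £93,360.60.
In-quota duty = £55,942.92 × 7% = £3,916.00. Over-quota duty = £93,360.60 × 26.5% = £24,740.56.
Line duty = £3,916.00 + £24,740.56 = £28,656.56.
Line 3 (6840.20, Coristan, 687 units, £93,267.12):
Base rate for 6840.20 is 21%.
Additional duty on 6840.20 from Coristan: +33.5%. Applied ad valorem rate: 21% + 33.5% = 54.5%.
Duty = £93,267.12 × 54.5% = £50,830.58.
Total = £362.94 + £28,656.56 + £50,830.58 = £79,850.08.

£79,850.08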